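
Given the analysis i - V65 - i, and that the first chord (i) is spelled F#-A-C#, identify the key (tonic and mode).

i is given as F#-A-C# — a minor triad with root F#.
If F# is scale degree 1 and the mode makes that degree carry a minor triad, the tonic is F# and the mode is minor.

F# minor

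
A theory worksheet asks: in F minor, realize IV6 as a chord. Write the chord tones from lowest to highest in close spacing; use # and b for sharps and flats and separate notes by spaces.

IV6 is the major subdominant, borrowed from the parallel major. In F minor that root is Bb.
So the chord is Bb-D-F.
The figured bass 6 indicates first inversion, placing the third (D) in the bass: D-F-Bb.

D F Bb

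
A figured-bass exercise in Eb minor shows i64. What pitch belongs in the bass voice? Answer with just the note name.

Bb

i in Eb minor has root Eb; the chord is Eb-Gb-Bb.
The figure 64 means second inversion — the fifth is in the bass.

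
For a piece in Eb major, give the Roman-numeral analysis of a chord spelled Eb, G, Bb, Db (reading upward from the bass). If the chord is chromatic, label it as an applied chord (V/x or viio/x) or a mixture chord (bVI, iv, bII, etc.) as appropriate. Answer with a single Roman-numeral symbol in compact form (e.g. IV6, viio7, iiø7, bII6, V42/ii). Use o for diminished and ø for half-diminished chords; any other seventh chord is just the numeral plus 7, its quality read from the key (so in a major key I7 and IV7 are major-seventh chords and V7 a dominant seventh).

V7/IV

Stacked in thirds the chord is Eb-G-Bb-Db: a dominant seventh chord on Eb.
Eb is not a diatonic chord root with this quality in Eb major, but it lies a perfect fifth above Ab (IV), so the chord functions as an applied dominant of IV.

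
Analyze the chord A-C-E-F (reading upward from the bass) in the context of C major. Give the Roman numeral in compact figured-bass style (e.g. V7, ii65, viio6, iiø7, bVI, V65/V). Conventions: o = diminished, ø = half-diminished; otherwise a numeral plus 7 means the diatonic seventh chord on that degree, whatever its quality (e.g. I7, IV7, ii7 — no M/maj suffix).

Stacked in thirds the chord is F-A-C-E: a major seventh chord on F.
F is scale degree 4 in C major, and a major seventh chord on that degree is written IV7.
With A in the bass the chord is in first inversion, so the figured bass is 65.

IV65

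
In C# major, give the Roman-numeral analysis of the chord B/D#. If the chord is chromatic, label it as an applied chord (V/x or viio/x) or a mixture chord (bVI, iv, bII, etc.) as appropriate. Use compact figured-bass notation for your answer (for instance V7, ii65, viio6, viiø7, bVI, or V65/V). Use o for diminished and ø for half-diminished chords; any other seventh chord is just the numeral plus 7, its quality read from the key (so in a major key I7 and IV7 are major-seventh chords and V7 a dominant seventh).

bVII6

The pitches B-D#-F# form a major triad rooted on B.
B is the lowered seventh degree of C# major (diatonic 7 would be B#). This is a major triad on the lowered seventh degree (the subtonic), borrowed from the parallel minor.
With D# in the bass the chord is in first inversion, so the figured bass is 6.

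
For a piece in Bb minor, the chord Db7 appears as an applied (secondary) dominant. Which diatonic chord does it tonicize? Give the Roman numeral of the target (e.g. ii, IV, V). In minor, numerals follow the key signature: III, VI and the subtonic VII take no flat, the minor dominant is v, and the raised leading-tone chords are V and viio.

The chord is a dominant seventh chord on Db.
A dominant resolves down a perfect fifth: Db → Gb. In Bb minor, Gb is scale degree 6, i.e. VI.

VI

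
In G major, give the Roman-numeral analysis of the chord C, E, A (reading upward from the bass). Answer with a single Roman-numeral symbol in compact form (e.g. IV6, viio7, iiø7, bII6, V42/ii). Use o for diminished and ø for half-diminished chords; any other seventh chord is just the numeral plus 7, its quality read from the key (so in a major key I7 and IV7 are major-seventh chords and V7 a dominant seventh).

Stacked in thirds the chord is A-C-E: a minor triad on A.
A is scale degree 2 in G major, and a minor triad on that degree is written ii.
With C in the bass the chord is in first inversion, so the figured bass is 6.

ii6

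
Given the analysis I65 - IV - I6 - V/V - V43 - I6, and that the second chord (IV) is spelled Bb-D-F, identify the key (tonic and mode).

F major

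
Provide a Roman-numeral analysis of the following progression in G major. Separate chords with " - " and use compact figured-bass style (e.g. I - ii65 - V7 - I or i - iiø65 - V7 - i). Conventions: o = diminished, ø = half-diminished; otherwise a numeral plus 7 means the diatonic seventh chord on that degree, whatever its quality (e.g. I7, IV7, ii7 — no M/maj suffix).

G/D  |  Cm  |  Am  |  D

I64 - iv - ii - V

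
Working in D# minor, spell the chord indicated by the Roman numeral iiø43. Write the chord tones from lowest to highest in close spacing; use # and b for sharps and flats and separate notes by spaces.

The numeral's case and figure indicate a half-diminished seventh chord. In D# minor its root, the second degree, is E#.
That chord is spelled E#-G#-B-D#.
With the 43 figure the chord is in second inversion; from the bass B upward in close position it reads B-D#-E#-G#.

B D# E# G#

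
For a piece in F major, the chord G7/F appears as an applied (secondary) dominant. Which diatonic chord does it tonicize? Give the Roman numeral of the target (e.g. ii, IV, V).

The chord is a dominant seventh chord on G.
A dominant resolves down a perfect fifth: G → C. In F major, C is scale degree 5, i.e. V.

V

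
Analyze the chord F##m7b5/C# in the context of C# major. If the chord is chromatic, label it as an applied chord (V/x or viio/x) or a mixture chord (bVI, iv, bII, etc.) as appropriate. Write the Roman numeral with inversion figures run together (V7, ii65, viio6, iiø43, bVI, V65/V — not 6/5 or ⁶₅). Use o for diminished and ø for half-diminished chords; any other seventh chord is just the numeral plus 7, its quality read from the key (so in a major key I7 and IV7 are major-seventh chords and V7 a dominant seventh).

The pitches F##-A#-C#-E# form a half-diminished seventh chord rooted on F##.
F## sits a half step below G# (V in C# major); a diminished chord there is the applied leading-tone chord of V.
With C# in the bass the chord is in second inversion, so the figured bass is 43.

viiø43/V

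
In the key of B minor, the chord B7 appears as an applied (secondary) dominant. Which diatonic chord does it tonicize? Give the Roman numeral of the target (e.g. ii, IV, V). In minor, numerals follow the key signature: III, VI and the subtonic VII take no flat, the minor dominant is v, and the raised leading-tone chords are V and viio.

The chord is a dominant seventh chord on B.
A dominant resolves down a perfect fifth: B → E. In B minor, E is scale degree 4, i.e. iv.

iv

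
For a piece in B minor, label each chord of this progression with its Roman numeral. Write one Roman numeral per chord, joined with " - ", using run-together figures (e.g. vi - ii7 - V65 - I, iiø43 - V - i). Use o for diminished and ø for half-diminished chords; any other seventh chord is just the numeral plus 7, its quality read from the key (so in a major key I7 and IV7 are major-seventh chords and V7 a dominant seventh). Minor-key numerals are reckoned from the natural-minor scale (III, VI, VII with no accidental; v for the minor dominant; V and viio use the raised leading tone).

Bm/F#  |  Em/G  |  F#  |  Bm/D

i64 - iv6 - V - i6

Bm/F# has root B, degree 1 in B minor, so i64.
Em/G: root E is the subdominant; minor triad there is iv6.
F#: root F# is the dominant; major triad there is V.
Bm/D: root B is the tonic; minor triad there is i6.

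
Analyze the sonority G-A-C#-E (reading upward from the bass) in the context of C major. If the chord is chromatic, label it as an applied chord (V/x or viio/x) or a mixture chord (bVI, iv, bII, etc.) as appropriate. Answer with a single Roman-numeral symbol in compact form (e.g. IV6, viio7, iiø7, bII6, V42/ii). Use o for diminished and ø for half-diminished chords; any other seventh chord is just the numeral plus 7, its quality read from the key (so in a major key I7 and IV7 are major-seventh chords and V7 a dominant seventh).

The pitches A-C#-E-G form a dominant seventh chord rooted on A.
A is not a diatonic chord root with this quality in C major, but it lies a perfect fifth above D (ii), so the chord functions as an applied dominant of ii.
With G in the bass the chord is in third inversion, so the figured bass is 42.

V42/ii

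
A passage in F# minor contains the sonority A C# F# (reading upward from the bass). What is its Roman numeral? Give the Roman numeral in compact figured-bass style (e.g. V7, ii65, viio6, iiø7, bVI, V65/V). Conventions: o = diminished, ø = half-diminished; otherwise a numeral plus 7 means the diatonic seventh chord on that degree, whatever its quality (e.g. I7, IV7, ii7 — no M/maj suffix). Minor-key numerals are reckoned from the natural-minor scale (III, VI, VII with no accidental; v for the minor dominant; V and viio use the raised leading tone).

The pitches F#-A-C# form a minor triad rooted on F#.
F# is scale degree 1 in F# minor, and a minor triad on that degree is written i.
With A in the bass the chord is in first inversion, so the figured bass is 6.

i6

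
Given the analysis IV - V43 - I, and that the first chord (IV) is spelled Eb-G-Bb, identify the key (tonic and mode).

Bb major

The chord Eb is a major triad rooted on Eb; its label is IV.
IV on Eb implies Eb is the subdominant; that puts the tonic at Bb, and the uppercase numeral fits major mode.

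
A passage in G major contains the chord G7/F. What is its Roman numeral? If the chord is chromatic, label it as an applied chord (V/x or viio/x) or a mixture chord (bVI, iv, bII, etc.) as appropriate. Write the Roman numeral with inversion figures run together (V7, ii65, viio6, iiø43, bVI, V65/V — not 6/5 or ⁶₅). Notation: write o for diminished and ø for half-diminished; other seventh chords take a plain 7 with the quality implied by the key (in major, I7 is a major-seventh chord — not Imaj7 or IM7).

Stacked in thirds the chord is G-B-D-F: a dominant seventh chord on G.
G is not a diatonic chord root with this quality in G major, but it lies a perfect fifth above C (IV), so the chord functions as an applied dominant of IV.
With F in the bass the chord is in third inversion, so the figured bass is 42.

V42/IV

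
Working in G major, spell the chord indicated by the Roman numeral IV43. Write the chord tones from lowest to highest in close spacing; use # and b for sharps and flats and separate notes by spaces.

G B C E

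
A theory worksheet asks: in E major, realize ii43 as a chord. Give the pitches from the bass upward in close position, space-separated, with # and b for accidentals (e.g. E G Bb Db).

C# E F# A

In E major, the second degree is F#, and the diatonic chord built there is a minor seventh chord.
That chord is spelled F#-A-C#-E.
With the 43 figure the chord is in second inversion; from the bass C# upward in close position it reads C#-E-F#-A.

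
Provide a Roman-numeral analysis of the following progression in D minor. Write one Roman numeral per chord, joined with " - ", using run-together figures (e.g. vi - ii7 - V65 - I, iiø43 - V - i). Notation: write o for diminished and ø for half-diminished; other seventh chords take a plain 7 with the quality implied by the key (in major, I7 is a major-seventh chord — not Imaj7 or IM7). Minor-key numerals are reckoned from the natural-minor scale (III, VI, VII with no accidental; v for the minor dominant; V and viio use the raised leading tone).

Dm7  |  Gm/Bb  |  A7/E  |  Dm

Dm7 has root D, degree 1 in D minor, so i7.
Gm/Bb has root G, degree 4 in D minor, so iv6.
A7/E has root A, degree 5 in D minor, so V43.
Dm has root D, degree 1 in D minor, so i.

i7 - iv6 - V43 - i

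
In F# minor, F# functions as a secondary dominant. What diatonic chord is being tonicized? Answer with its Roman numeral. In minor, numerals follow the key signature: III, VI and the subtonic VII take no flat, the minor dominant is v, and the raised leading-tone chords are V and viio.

iv

The chord is a major triad on F#.
A dominant resolves down a perfect fifth: F# → B. In F# minor, B is scale degree 4, i.e. iv.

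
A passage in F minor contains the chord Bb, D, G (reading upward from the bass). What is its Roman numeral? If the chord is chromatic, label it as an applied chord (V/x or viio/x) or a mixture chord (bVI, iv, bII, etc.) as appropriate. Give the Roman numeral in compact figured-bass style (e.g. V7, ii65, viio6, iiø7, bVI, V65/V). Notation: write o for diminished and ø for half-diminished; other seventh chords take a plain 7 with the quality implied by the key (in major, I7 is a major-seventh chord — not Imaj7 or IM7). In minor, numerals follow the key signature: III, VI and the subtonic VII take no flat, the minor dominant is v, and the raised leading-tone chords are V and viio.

ii6

The pitches G-Bb-D form a minor triad rooted on G.
G is the second degree of F minor. This is the minor supertonic, borrowed from the parallel major (the Dorian ii).
With Bb in the bass the chord is in first inversion, so the figured bass is 6.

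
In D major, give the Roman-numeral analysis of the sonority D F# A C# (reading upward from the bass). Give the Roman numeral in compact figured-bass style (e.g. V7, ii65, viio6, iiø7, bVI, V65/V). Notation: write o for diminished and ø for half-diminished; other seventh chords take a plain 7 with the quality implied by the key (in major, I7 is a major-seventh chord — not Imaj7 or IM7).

I7

Stacked in thirds the chord is D-F#-A-C#: a major seventh chord on D.
In D major, D is the tonic; the diatonic major seventh chord there is I7.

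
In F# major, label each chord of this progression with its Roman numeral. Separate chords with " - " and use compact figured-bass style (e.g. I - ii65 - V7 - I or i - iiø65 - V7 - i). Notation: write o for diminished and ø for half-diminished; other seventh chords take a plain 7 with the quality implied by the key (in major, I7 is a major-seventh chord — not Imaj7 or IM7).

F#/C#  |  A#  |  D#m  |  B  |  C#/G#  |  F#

F#/C#: major triad on F# = scale degree 1 → I64.
A#: chromatic; A# is V of vi, so V/vi.
D#m: minor triad on D# = scale degree 6 → vi.
B: root B is the subdominant; major triad there is IV.
C#/G#: major triad on C# = scale degree 5 → V64.
F#: major triad on F# = scale degree 1 → I.

I64 - V/vi - vi - IV - V64 - I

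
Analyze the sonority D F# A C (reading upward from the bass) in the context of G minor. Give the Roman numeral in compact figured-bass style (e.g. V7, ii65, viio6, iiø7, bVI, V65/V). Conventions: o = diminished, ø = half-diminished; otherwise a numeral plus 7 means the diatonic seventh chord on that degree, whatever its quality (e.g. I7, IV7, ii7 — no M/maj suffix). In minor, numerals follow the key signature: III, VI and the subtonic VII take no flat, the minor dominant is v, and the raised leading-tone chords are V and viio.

V7

Stacked in thirds the chord is D-F#-A-C: a dominant seventh chord on D.
D is scale degree 5 in G minor, and a dominant seventh chord on that degree is written V7.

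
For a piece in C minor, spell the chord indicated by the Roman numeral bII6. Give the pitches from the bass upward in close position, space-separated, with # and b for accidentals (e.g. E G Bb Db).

F Ab Db

bII6 is the Neapolitan sixth — a major triad on the lowered second degree, here in its customary first inversion. In C minor that root is Db.
So the chord is Db-F-Ab.
With the 6 figure the chord is in first inversion; from the bass F upward in close position it reads F-Ab-Db.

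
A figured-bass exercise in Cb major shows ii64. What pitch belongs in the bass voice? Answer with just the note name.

Ab

ii in Cb major has root Db; the chord is Db-Fb-Ab.
The figure 64 means second inversion — the fifth is in the bass.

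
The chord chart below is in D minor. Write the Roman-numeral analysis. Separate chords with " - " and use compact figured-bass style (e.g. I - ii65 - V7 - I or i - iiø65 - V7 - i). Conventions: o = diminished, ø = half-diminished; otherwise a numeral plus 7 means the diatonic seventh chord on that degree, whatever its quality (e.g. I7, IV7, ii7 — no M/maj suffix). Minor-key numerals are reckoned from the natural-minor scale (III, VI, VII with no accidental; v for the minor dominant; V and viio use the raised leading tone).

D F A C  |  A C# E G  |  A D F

i7 - V7 - i64

D-F-A-C: root D is the tonic; minor seventh chord there is i7.
A-C#-E-G: dominant seventh chord on A = scale degree 5 → V7.
A-D-F has root D, degree 1 in D minor, so i64.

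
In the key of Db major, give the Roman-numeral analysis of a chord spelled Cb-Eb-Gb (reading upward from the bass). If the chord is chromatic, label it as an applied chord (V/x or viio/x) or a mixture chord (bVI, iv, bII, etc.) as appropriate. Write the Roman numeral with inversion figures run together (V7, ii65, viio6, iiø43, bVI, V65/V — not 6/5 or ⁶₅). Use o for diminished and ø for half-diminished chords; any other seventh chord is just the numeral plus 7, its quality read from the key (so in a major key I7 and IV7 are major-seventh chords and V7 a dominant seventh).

bVII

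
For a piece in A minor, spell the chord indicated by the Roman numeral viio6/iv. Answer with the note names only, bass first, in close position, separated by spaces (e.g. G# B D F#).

viio6/iv is a secondary leading-tone chord. The target iv is D in A minor; the applied chord is rooted a semitone below, on C#.
Building a diminished triad on C# gives C#-E-G.
With the 6 figure the chord is in first inversion; from the bass E upward in close position it reads E-G-C#.

E G C#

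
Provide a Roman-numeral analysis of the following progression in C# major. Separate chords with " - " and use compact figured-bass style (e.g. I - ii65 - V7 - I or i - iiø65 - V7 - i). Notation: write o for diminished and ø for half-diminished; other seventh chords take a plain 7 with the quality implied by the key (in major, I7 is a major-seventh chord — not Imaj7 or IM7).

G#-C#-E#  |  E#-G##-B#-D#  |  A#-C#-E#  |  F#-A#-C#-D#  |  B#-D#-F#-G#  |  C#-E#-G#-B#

G#-C#-E# has root C#, degree 1 in C# major, so I64.
E#-G##-B#-D#: chromatic; E# is V of vi, so V7/vi.
A#-C#-E#: minor triad on A# = scale degree 6 → vi.
F#-A#-C#-D#: minor seventh chord on D# = scale degree 2 → ii65.
B#-D#-F#-G#: dominant seventh chord on G# = scale degree 5 → V65.
C#-E#-G#-B# has root C#, degree 1 in C# major, so I7.

I64 - V7/vi - vi - ii65 - V65 - I7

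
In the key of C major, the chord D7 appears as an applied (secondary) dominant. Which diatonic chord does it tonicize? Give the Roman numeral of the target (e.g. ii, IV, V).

V

The chord is a dominant seventh chord on D.
A dominant resolves down a perfect fifth: D → G. In C major, G is scale degree 5, i.e. V.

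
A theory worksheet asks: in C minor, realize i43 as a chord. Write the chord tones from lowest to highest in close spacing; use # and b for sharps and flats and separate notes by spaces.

In C minor, the first degree is C, and the diatonic chord built there is a minor seventh chord.
That chord is spelled C-Eb-G-Bb.
The figured bass 43 indicates second inversion, placing the fifth (G) in the bass: G-Bb-C-Eb.

G Bb C Eb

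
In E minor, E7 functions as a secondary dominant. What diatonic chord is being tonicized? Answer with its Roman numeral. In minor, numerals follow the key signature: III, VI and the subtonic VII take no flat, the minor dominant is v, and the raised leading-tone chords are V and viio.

iv

The chord is a dominant seventh chord on E.
A dominant resolves down a perfect fifth: E → A. In E minor, A is scale degree 4, i.e. iv.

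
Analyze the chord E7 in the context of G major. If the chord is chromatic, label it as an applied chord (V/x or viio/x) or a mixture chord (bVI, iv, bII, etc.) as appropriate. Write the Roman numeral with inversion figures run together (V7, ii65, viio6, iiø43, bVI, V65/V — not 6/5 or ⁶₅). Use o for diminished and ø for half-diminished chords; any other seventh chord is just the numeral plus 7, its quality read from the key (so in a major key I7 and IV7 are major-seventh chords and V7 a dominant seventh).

Stacked in thirds the chord is E-G#-B-D: a dominant seventh chord on E.
E is not a diatonic chord root with this quality in G major, but it lies a perfect fifth above A (ii), so the chord functions as an applied dominant of ii.

V7/ii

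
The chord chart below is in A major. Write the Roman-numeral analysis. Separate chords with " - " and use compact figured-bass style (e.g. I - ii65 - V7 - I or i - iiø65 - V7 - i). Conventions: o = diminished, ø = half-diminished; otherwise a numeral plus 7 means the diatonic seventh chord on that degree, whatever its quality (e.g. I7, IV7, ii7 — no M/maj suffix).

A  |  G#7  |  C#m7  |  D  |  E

A has root A, degree 1 in A major, so I.
G#7 is the secondary dominant of iii (dominant seventh chord on G#): V7/iii.
C#m7: root C# is the mediant; minor seventh chord there is iii7.
D has root D, degree 4 in A major, so IV.
E has root E, degree 5 in A major, so V.

I - V7/iii - iii7 - IV - V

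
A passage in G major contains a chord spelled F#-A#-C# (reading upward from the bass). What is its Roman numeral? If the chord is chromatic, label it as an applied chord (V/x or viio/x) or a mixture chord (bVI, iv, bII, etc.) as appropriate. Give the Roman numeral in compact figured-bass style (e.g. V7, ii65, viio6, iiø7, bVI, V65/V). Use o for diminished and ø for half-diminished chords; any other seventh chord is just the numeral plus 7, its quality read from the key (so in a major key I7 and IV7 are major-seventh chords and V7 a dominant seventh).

The pitches F#-A#-C# form a major triad rooted on F#.
F# is not a diatonic chord root with this quality in G major, but it lies a perfect fifth above B (iii), so the chord functions as an applied dominant of iii.

V/iii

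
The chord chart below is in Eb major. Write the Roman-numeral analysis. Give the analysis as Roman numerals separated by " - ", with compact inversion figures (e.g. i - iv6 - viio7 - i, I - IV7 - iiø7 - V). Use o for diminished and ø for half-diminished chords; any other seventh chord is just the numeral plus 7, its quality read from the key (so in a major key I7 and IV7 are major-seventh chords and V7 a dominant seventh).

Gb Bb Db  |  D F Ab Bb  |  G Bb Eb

Gb-Bb-Db: Gb with this quality isn't in the key; it's bIII, borrowed from the parallel minor.
D-F-Ab-Bb has root Bb, degree 5 in Eb major, so V65.
G-Bb-Eb: root Eb is the tonic; major triad there is I6.

bIII - V65 - I6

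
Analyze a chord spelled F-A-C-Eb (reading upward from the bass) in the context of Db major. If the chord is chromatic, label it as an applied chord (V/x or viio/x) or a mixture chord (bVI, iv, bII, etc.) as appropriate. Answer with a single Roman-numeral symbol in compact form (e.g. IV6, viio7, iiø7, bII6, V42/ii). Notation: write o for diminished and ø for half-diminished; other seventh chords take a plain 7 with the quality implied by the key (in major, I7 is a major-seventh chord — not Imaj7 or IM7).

V7/vi

The pitches F-A-C-Eb form a dominant seventh chord rooted on F.
F is not a diatonic chord root with this quality in Db major, but it lies a perfect fifth above Bb (vi), so the chord functions as an applied dominant of vi.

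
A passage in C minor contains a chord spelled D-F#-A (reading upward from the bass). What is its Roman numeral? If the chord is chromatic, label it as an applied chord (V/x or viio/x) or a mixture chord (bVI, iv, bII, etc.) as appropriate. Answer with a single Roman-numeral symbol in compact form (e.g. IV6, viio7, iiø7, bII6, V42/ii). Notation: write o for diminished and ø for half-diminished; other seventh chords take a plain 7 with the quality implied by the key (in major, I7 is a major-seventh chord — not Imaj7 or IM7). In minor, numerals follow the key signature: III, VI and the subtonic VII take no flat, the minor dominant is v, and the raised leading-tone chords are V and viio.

The pitches D-F#-A form a major triad rooted on D.
D is not a diatonic chord root with this quality in C minor, but it lies a perfect fifth above G (V), so the chord functions as an applied dominant of V.

V/V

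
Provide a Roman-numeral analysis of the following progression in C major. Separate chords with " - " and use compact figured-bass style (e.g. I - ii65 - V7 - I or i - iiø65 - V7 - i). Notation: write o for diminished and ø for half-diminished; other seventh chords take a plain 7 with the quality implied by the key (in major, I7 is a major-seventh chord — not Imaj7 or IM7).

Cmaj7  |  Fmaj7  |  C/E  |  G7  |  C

Cmaj7 has root C, degree 1 in C major, so I7.
Fmaj7: major seventh chord on F = scale degree 4 → IV7.
C/E: root C is the tonic; major triad there is I6.
G7: dominant seventh chord on G = scale degree 5 → V7.
C: root C is the tonic; major triad there is I.

I7 - IV7 - I6 - V7 - I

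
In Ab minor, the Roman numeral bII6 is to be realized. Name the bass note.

Db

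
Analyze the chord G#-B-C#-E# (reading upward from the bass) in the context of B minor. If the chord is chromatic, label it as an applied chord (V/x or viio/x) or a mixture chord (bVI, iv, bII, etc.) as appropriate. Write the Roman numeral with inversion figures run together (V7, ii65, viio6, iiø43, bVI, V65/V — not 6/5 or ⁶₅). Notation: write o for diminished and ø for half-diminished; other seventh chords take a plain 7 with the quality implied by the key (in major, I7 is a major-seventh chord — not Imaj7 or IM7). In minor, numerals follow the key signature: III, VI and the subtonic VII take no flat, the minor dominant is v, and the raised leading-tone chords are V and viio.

The pitches C#-E#-G#-B form a dominant seventh chord rooted on C#.
C# is not a diatonic chord root with this quality in B minor, but it lies a perfect fifth above F# (V), so the chord functions as an applied dominant of V.
With G# in the bass the chord is in second inversion, so the figured bass is 43.

V43/V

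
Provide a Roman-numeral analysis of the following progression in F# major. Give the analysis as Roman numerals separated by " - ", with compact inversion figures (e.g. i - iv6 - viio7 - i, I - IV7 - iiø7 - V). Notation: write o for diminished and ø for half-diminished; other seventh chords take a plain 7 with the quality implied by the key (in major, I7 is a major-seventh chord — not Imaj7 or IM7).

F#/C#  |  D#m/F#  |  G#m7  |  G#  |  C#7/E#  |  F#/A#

I64 - vi6 - ii7 - V/V - V65 - I6

F#/C# has root F#, degree 1 in F# major, so I64.
D#m/F#: minor triad on D# = scale degree 6 → vi6.
G#m7: root G# is the supertonic; minor seventh chord there is ii7.
G#: a major triad on G#, the applied dominant of V → V/V.
C#7/E# has root C#, degree 5 in F# major, so V65.
F#/A#: major triad on F# = scale degree 1 → I6.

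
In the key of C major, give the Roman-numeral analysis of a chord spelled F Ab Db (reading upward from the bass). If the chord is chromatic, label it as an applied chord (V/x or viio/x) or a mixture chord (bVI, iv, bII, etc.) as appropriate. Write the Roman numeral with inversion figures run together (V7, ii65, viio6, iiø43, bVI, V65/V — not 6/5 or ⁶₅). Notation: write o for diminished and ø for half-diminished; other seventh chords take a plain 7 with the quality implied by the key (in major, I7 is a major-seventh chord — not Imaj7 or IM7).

bII6

The pitches Db-F-Ab form a major triad rooted on Db.
Db is the lowered second degree of C major (diatonic 2 would be D). This is the Neapolitan sixth — a major triad on the lowered second degree, here in its customary first inversion.
With F in the bass the chord is in first inversion, so the figured bass is 6.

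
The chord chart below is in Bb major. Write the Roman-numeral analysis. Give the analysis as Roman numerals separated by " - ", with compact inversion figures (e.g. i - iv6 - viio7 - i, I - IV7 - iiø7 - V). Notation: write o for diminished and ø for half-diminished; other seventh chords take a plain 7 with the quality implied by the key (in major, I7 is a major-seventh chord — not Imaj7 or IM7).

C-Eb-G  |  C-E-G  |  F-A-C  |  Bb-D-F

ii - V/V - V - I

C-Eb-G has root C, degree 2 in Bb major, so ii.
C-E-G: a major triad on C, the applied dominant of V → V/V.
F-A-C has root F, degree 5 in Bb major, so V.
Bb-D-F: major triad on Bb = scale degree 1 → I.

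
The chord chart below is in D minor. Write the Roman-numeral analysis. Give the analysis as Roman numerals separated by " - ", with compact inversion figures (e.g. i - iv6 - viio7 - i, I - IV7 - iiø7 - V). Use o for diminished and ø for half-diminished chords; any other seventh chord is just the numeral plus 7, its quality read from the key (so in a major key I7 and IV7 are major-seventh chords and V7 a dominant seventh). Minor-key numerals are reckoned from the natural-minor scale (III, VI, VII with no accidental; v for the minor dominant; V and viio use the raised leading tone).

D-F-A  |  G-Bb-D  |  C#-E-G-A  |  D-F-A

i - iv - V65 - i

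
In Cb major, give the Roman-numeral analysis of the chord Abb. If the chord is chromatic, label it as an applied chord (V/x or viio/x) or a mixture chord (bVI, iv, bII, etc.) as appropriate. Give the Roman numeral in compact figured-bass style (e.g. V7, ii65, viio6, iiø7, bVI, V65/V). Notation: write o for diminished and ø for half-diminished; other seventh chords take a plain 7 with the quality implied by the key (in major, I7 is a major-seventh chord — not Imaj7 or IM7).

The pitches Abb-Cb-Ebb form a major triad rooted on Abb.
Abb is the lowered sixth degree of Cb major (diatonic 6 would be Ab). This is a major triad on the lowered sixth degree, borrowed from the parallel minor.

bVI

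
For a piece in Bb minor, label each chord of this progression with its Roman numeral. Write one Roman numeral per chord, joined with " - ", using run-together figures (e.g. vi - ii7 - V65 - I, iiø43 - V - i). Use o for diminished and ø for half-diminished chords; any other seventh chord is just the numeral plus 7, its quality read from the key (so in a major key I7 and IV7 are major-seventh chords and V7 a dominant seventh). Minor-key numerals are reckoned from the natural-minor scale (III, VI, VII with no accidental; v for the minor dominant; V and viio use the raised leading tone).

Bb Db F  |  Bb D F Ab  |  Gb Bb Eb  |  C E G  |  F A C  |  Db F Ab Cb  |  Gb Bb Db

Bb-Db-F: root Bb is the tonic; minor triad there is i.
Bb-D-F-Ab is the secondary dominant of iv (dominant seventh chord on Bb): V7/iv.
Gb-Bb-Eb: root Eb is the subdominant; minor triad there is iv6.
C-E-G: chromatic; C is V of V, so V/V.
F-A-C has root F, degree 5 in Bb minor, so V.
Db-F-Ab-Cb is the secondary dominant of VI (dominant seventh chord on Db): V7/VI.
Gb-Bb-Db: root Gb is the submediant; major triad there is VI.

i - V7/iv - iv6 - V/V - V - V7/VI - VI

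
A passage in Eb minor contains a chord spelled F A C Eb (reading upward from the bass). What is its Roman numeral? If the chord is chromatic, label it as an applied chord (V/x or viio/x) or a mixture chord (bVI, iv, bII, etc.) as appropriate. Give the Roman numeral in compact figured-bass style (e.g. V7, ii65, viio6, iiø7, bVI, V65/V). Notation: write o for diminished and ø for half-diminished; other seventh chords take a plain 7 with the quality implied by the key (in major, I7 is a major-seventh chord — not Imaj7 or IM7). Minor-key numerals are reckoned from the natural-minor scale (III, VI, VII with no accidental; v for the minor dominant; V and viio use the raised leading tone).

The pitches F-A-C-Eb form a dominant seventh chord rooted on F.
F is not a diatonic chord root with this quality in Eb minor, but it lies a perfect fifth above Bb (V), so the chord functions as an applied dominant of V.

V7/V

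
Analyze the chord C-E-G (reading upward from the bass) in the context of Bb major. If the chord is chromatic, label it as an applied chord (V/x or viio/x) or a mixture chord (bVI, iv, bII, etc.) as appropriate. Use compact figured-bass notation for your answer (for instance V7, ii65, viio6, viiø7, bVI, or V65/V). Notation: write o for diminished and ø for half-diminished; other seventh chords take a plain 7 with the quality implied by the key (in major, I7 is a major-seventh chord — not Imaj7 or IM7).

Stacked in thirds the chord is C-E-G: a major triad on C.
C is not a diatonic chord root with this quality in Bb major, but it lies a perfect fifth above F (V), so the chord functions as an applied dominant of V.

V/V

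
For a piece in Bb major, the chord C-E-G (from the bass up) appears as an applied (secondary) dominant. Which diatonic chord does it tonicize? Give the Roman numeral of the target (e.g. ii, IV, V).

V

The chord is a major triad on C.
A dominant resolves down a perfect fifth: C → F. In Bb major, F is scale degree 5, i.e. V.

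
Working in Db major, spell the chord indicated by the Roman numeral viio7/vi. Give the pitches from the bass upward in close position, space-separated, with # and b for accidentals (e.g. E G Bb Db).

A C Eb Gb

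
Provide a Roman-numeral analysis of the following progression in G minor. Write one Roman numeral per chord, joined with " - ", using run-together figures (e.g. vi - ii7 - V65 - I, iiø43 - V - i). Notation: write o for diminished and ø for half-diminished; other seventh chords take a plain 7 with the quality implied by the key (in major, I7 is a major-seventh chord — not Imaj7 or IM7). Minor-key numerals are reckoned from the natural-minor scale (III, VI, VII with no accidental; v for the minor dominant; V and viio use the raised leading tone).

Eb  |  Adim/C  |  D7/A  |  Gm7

VI - iio6 - V43 - i7

Eb: root Eb is the submediant; major triad there is VI.
Adim/C: root A is the supertonic; diminished triad there is iio6.
D7/A: dominant seventh chord on D = scale degree 5 → V43.
Gm7: minor seventh chord on G = scale degree 1 → i7.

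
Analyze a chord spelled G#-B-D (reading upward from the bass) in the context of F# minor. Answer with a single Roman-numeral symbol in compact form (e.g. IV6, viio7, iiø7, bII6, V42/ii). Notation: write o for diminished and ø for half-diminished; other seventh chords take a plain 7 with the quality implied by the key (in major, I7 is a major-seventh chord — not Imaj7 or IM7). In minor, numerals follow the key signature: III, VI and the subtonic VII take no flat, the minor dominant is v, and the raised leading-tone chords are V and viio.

iio

Stacked in thirds the chord is G#-B-D: a diminished triad on G#.
G# is scale degree 2 in F# minor, and a diminished triad on that degree is written iio.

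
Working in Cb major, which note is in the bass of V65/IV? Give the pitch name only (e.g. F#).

The applied chord V65/IV is rooted on Cb: Cb-Eb-Gb-Bbb.
The figure 65 means first inversion — the third is in the bass.

Eb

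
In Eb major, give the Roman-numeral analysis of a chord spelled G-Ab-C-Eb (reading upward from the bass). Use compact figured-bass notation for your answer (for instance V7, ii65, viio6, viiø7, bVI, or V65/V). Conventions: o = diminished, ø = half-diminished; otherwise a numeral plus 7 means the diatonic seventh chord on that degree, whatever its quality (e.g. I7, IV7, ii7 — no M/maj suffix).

IV42

The pitches Ab-C-Eb-G form a major seventh chord rooted on Ab.
In Eb major, Ab is the subdominant; the diatonic major seventh chord there is IV7.
With G in the bass the chord is in third inversion, so the figured bass is 42.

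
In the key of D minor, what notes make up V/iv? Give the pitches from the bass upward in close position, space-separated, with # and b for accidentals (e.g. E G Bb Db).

D F# A

The slash means an applied dominant: we want the dominant of iv. In D minor, iv is G minor, and its dominant is built on D.
Building a major triad on D gives D-F#-A.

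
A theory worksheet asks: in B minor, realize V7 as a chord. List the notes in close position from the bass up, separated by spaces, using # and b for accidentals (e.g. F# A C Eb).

F# A# C# E

In B minor, the dominant is F#. The dominant is major (leading tone raised), so V is a dominant seventh chord.
Stacking thirds from F# gives F#-A#-C#-E.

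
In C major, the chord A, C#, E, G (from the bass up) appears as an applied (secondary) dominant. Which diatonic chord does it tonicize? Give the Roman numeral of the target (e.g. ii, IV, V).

ii

The chord is a dominant seventh chord on A.
A dominant resolves down a perfect fifth: A → D. In C major, D is scale degree 2, i.e. ii.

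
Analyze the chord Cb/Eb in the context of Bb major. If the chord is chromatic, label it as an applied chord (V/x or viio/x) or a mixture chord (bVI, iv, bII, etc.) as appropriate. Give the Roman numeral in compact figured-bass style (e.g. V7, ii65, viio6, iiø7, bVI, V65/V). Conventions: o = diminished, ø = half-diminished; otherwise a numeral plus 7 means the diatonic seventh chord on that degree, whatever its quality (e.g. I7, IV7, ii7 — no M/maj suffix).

The pitches Cb-Eb-Gb form a major triad rooted on Cb.
Cb is the lowered second degree of Bb major (diatonic 2 would be C). This is the Neapolitan sixth — a major triad on the lowered second degree, here in its customary first inversion.
With Eb in the bass the chord is in first inversion, so the figured bass is 6.

bII6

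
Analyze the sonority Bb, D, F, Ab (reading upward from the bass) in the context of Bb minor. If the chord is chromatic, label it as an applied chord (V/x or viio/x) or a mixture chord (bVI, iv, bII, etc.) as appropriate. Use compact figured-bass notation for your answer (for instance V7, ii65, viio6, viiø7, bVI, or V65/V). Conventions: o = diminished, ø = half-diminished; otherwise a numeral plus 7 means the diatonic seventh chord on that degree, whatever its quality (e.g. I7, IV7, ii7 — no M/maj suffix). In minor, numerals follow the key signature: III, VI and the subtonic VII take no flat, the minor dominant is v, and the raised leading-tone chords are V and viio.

The pitches Bb-D-F-Ab form a dominant seventh chord rooted on Bb.
Bb is not a diatonic chord root with this quality in Bb minor, but it lies a perfect fifth above Eb (iv), so the chord functions as an applied dominant of iv.

V7/iv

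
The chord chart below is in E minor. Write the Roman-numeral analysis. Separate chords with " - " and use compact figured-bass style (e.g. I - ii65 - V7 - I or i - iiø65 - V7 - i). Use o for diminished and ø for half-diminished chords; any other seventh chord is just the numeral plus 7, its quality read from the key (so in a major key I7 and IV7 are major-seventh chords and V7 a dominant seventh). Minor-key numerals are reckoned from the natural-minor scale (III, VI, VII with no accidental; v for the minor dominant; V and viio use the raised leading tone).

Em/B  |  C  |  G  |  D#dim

i64 - VI - III - viio

Em/B: root E is the tonic; minor triad there is i64.
C: root C is the submediant; major triad there is VI.
G: root G is the mediant; major triad there is III.
D#dim has root D#, degree 7 in E minor, so viio.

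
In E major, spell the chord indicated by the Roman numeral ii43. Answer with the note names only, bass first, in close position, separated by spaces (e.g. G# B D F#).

The numeral's case and figure indicate a minor seventh chord. In E major its root, the supertonic, is F#.
Stacking thirds from F# gives F#-A-C#-E.
The figured bass 43 indicates second inversion, placing the fifth (C#) in the bass: C#-E-F#-A.

C# E F# A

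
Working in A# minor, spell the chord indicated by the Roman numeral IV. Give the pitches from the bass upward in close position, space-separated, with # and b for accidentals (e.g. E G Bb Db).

D# F## A#

IV is the major subdominant, borrowed from the parallel major. In A# minor that root is D#.
So the chord is D#-F##-A#.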